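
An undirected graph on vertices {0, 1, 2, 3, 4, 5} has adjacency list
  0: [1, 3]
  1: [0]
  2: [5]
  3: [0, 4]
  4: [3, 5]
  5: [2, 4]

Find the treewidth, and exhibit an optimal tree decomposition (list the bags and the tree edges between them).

Treewidth 1.
One such decomposition:
Bags: B1 = {2, 5}  B2 = {4, 5}  B3 = {3, 4}  B4 = {0, 3}  B5 = {0, 1}
Tree: B1–B2, B2–B3, B3–B4, B4–B5

The largest bag has 2 vertices, giving width 1; this decomposition certifies tw(G) ≤ 1. Any graph with an edge has treewidth ≥ 1, and G has the edge 2–5. Hence tw(G) = 1 exactly.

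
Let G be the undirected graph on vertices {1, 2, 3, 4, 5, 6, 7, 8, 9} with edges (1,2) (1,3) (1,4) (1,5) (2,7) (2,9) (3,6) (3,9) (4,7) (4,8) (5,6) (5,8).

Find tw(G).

A width-3 tree decomposition is:
Bags: B1 = {2, 3, 6, 9}  B2 = {1, 2, 3, 6}  B3 = {1, 2, 5, 6}  B4 = {1, 2, 5, 7}  B5 = {1, 4, 5, 7}  B6 = {4, 5, 7, 8}
Tree: B1–B2, B2–B3, B3–B4, B4–B5, B5–B6
Each bag holds 4 vertices, so the decomposition has width 3, which upper-bounds the treewidth. For the lower bound: the 4 vertex sets {3,6,9}, {2}, {1}, {4,5,7,8} are disjoint, each induces a connected subgraph, and every pair is joined by at least one edge of G. Contracting each set to a single vertex therefore yields K_{4} as a minor, and since treewidth is minor-monotone, tw(G) ≥ tw(K_{4}) = 3. Hence tw(G) = 3 exactly.

3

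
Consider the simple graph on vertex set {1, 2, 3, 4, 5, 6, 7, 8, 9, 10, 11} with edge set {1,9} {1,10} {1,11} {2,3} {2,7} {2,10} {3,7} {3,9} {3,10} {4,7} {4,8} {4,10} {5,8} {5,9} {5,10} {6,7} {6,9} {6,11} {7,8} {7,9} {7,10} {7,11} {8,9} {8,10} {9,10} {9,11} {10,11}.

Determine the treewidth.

A width-3 tree decomposition is:
Bags: B1 = {7, 8, 9, 10}  B2 = {7, 9, 10, 11}  B3 = {4, 7, 8, 10}  B4 = {3, 7, 9, 10}  B5 = {1, 9, 10, 11}  B6 = {5, 8, 9, 10}  B7 = {2, 3, 7, 10}  B8 = {6, 7, 9, 11}
Tree: B1–B2, B1–B3, B2–B4, B2–B5, B1–B6, B4–B7, B2–B8
Each bag holds 4 vertices, so the decomposition has width 3, which upper-bounds the treewidth. For the lower bound, the 4 vertices {1, 9, 10, 11} are pairwise adjacent, and any tree decomposition puts a clique entirely inside one bag — forcing width ≥ 3. Hence tw(G) = 3 exactly.

3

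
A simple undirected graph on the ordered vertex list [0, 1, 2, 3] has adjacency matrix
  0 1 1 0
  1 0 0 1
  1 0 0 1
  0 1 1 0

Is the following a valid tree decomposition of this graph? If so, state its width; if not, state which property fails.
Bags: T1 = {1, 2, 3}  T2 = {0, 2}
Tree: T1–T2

No — edge (1,0) lies in no bag.

A tree decomposition must satisfy three properties: every vertex lies in some bag; for every edge, both endpoints lie together in some bag; and for every vertex, the bags containing it form a connected subtree. Here edge (1,0) lies in no bag, so the decomposition is invalid.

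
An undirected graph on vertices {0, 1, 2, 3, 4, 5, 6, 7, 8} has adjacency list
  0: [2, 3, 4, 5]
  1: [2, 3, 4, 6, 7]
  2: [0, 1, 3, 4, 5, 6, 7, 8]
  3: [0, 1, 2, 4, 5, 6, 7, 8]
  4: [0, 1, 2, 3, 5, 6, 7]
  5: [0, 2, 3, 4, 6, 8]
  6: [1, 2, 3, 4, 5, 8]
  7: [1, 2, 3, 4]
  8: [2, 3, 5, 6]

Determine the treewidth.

4

A width-4 tree decomposition is:
Bags: B1 = {1, 2, 3, 4, 7}  B2 = {1, 2, 3, 4, 6}  B3 = {2, 3, 4, 5, 6}  B4 = {2, 3, 5, 6, 8}  B5 = {0, 2, 3, 4, 5}
Tree: B1–B2, B2–B3, B3–B4, B3–B5
Each bag holds 5 vertices, so the decomposition has width 4, which upper-bounds the treewidth. On the other hand G contains the 5-clique {2, 3, 5, 6, 8}. A clique must lie in a single bag of any decomposition, so no decomposition can have width below 4. Hence tw(G) = 4 exactly.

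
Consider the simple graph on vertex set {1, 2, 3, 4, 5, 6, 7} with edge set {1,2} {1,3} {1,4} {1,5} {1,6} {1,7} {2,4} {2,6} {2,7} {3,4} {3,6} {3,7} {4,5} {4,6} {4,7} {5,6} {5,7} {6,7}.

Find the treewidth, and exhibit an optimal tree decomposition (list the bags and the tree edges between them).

The largest bag has 5 vertices, giving width 4; this decomposition certifies tw(G) ≤ 4. For the lower bound, the 5 vertices {1, 2, 4, 6, 7} are pairwise adjacent, and any tree decomposition puts a clique entirely inside one bag — forcing width ≥ 4. Therefore the treewidth is 4.

Treewidth 4.
Bags: B1 = {1, 3, 4, 6, 7}  B2 = {1, 4, 5, 6, 7}  B3 = {1, 2, 4, 6, 7}
Tree: B1–B2, B2–B3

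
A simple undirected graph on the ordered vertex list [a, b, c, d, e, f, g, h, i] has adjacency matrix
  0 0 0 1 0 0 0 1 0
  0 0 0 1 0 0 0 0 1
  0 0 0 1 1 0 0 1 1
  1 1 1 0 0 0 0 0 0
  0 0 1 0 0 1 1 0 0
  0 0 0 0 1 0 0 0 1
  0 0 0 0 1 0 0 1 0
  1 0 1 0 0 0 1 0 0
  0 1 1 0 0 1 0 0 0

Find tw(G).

A width-3 tree decomposition is:
Bags: B1 = {e, f, g, h}  B2 = {c, e, f, h}  B3 = {c, f, h, i}  B4 = {a, c, h, i}  B5 = {a, c, d, i}  B6 = {a, b, d, i}
Tree: B1–B2, B2–B3, B3–B4, B4–B5, B5–B6
Each bag holds 4 vertices, so the decomposition has width 3, which upper-bounds the treewidth. For the lower bound: the 4 vertex sets {e,f,g}, {h}, {c}, {a,b,d,i} are disjoint, each induces a connected subgraph, and every pair is joined by at least one edge of G. Contracting each set to a single vertex therefore yields K_{4} as a minor, and since treewidth is minor-monotone, tw(G) ≥ tw(K_{4}) = 3. Hence tw(G) = 3 exactly.

3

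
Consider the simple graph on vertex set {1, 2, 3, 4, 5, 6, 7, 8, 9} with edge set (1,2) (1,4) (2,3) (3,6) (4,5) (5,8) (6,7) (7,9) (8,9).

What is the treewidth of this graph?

A width-2 tree decomposition is:
Bags: B1 = {5, 8, 9}  B2 = {4, 5, 9}  B3 = {1, 4, 9}  B4 = {1, 2, 9}  B5 = {2, 3, 9}  B6 = {3, 6, 9}  B7 = {6, 7, 9}
Tree: B1–B2, B2–B3, B3–B4, B4–B5, B5–B6, B6–B7
The largest bag has 3 vertices, giving width 2; this decomposition certifies tw(G) ≤ 2. The edges 9–8–5–4–1–2–3–6–7–9 form a cycle, so G is not a tree and its treewidth is at least 2. Therefore the treewidth is 2.

2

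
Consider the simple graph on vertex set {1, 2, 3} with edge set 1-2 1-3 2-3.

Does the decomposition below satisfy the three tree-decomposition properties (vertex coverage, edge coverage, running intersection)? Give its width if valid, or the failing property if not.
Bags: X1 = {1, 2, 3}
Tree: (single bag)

Yes; width 2.

Every vertex of G appears in some bag (union = {1, 2, 3}); every edge is covered by a bag; and for each vertex v the set of bags containing v is connected in the bag tree. The decomposition is therefore valid. The largest bag has 3 vertices, so the width is 2.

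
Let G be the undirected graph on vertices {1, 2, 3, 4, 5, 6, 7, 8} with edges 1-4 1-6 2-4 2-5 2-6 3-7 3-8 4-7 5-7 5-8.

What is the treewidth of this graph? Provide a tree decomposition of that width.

Every bag has size at most 3, so the width is 3 − 1 = 2 and tw(G) ≤ 2. The edges 8–3–7–5–8 form a cycle, so G is not a tree and its treewidth is at least 2. The upper and lower bounds meet at 2, so that is the treewidth.

Treewidth 2.
Bags: B1 = {3, 5, 8}  B2 = {3, 5, 7}  B3 = {2, 5, 7}  B4 = {2, 4, 7}  B5 = {2, 4, 6}  B6 = {1, 4, 6}
Tree: B1–B2, B2–B3, B3–B4, B4–B5, B5–B6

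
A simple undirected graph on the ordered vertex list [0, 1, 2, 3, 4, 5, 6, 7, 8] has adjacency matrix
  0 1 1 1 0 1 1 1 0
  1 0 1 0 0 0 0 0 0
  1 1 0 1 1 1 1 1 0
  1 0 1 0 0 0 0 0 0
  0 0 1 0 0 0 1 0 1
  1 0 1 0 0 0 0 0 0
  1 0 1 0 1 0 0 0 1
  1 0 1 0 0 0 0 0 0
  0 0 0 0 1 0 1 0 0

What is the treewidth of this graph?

A width-2 tree decomposition is:
Bags: B1 = {0, 2, 6}  B2 = {2, 4, 6}  B3 = {0, 2, 5}  B4 = {4, 6, 8}  B5 = {0, 1, 2}  B6 = {0, 2, 7}  B7 = {0, 2, 3}
Tree: B1–B2, B1–B3, B2–B4, B3–B5, B5–B6, B1–B7
The largest bag has 3 vertices, giving width 2; this decomposition certifies tw(G) ≤ 2. For the lower bound, the 3 vertices {4, 6, 8} are pairwise adjacent, and any tree decomposition puts a clique entirely inside one bag — forcing width ≥ 2. Combining the bounds, tw(G) = 2.

2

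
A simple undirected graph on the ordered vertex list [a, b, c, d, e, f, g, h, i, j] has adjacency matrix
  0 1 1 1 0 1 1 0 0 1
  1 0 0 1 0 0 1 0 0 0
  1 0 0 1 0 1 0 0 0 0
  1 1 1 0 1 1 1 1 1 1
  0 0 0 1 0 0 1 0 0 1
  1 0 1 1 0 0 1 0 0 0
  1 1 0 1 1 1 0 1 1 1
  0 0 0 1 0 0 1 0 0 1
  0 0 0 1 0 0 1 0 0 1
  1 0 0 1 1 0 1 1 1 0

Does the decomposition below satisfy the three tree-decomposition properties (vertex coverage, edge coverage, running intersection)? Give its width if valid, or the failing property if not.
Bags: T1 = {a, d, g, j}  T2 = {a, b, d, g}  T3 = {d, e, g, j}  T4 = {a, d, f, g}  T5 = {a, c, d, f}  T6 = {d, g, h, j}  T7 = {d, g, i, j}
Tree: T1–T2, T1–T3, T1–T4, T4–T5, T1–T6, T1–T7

Vertex coverage: the bags together contain {a, b, c, d, e, f, g, h, i, j}, the full vertex set. Edge coverage: each edge of G has both endpoints in at least one bag. Running intersection: for every vertex, the bags containing it form a connected subtree. All three properties hold, so this is a valid tree decomposition of width max|bag| − 1 = 3, and hence tw(G) ≤ 3.

Yes; width 3.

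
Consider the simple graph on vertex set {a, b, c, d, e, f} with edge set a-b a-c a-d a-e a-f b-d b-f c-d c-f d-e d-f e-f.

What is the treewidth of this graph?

3

A width-3 tree decomposition is:
Bags: B1 = {a, b, d, f}  B2 = {a, c, d, f}  B3 = {a, d, e, f}
Tree: B1–B2, B2–B3
Each bag holds 4 vertices, so the decomposition has width 3, which upper-bounds the treewidth. For the lower bound, the 4 vertices {a, d, e, f} are pairwise adjacent, and any tree decomposition puts a clique entirely inside one bag — forcing width ≥ 3. Therefore the treewidth is 3.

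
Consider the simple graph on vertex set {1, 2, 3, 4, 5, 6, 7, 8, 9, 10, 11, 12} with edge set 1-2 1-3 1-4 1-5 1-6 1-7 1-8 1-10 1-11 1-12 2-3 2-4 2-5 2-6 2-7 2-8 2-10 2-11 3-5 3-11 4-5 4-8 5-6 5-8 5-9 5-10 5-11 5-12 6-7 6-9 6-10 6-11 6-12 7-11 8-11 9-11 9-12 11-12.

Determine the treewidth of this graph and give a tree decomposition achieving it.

Treewidth 4.
One optimal decomposition is:
Bags: B1 = {1, 2, 5, 8, 11}  B2 = {1, 2, 5, 6, 11}  B3 = {1, 5, 6, 11, 12}  B4 = {1, 2, 3, 5, 11}  B5 = {1, 2, 5, 6, 10}  B6 = {5, 6, 9, 11, 12}  B7 = {1, 2, 4, 5, 8}  B8 = {1, 2, 6, 7, 11}
Tree: B1–B2, B2–B3, B1–B4, B2–B5, B3–B6, B1–B7, B2–B8

The largest bag has 5 vertices, giving width 4; this decomposition certifies tw(G) ≤ 4. For the lower bound, the 5 vertices {1, 2, 5, 6, 10} are pairwise adjacent, and any tree decomposition puts a clique entirely inside one bag — forcing width ≥ 4. Combining the bounds, tw(G) = 4.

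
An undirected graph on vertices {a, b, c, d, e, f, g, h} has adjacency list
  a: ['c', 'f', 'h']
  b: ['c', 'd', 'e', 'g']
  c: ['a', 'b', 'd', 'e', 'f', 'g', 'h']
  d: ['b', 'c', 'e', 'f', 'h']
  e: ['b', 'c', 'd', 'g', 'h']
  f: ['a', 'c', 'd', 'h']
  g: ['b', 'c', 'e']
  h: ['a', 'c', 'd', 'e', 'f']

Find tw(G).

A width-3 tree decomposition is:
Bags: B1 = {c, d, e, h}  B2 = {b, c, d, e}  B3 = {b, c, e, g}  B4 = {c, d, f, h}  B5 = {a, c, f, h}
Tree: B1–B2, B2–B3, B1–B4, B4–B5
The largest bag has 4 vertices, giving width 3; this decomposition certifies tw(G) ≤ 3. For the lower bound, the 4 vertices {c, d, e, h} are pairwise adjacent, and any tree decomposition puts a clique entirely inside one bag — forcing width ≥ 3. Hence tw(G) = 3 exactly.

3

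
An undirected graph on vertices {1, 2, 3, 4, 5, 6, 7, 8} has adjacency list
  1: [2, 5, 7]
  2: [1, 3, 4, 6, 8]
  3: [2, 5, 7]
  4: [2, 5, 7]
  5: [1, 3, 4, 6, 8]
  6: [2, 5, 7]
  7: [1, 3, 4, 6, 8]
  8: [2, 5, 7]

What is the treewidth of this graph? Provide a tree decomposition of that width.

Treewidth 3.
One such decomposition:
Bags: B1 = {1, 2, 5, 7}  B2 = {2, 5, 7, 8}  B3 = {2, 4, 5, 7}  B4 = {2, 3, 5, 7}  B5 = {2, 5, 6, 7}
Tree: B1–B2, B2–B3, B3–B4, B4–B5

The largest bag has 4 vertices, giving width 3; this decomposition certifies tw(G) ≤ 3. For the lower bound: the 4 vertex sets {1,2}, {5,8}, {7}, {4} are disjoint, each induces a connected subgraph, and every pair is joined by at least one edge of G. Contracting each set to a single vertex therefore yields K_{4} as a minor, and since treewidth is minor-monotone, tw(G) ≥ tw(K_{4}) = 3. The upper and lower bounds meet at 3, so that is the treewidth.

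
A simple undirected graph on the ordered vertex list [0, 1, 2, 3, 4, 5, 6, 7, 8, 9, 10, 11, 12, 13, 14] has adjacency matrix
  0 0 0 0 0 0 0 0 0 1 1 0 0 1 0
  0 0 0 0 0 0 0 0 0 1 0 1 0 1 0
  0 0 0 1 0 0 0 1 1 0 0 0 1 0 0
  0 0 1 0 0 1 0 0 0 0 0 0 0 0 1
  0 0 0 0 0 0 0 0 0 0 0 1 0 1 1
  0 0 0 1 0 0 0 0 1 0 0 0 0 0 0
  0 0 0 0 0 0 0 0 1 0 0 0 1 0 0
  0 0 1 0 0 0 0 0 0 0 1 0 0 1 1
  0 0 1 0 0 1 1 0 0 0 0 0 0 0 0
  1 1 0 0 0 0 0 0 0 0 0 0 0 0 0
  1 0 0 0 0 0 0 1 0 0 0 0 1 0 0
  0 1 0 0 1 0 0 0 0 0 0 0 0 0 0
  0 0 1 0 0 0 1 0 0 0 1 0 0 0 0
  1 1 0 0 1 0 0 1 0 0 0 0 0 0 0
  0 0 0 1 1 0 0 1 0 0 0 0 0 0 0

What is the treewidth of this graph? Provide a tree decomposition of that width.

Treewidth 3.
One such decomposition:
Bags: B1 = {1, 4, 9, 11}  B2 = {1, 4, 9, 13}  B3 = {0, 4, 9, 13}  B4 = {0, 4, 13, 14}  B5 = {0, 7, 13, 14}  B6 = {0, 7, 10, 14}  B7 = {3, 7, 10, 14}  B8 = {2, 3, 7, 10}  B9 = {2, 3, 10, 12}  B10 = {2, 3, 5, 12}  B11 = {2, 5, 8, 12}  B12 = {5, 6, 8, 12}
Tree: B1–B2, B2–B3, B3–B4, B4–B5, B5–B6, B6–B7, B7–B8, B8–B9, B9–B10, B10–B11, B11–B12

The largest bag has 4 vertices, giving width 3; this decomposition certifies tw(G) ≤ 3. For the lower bound: the 4 vertex sets {1,9,11}, {4}, {13}, {0,7,10,14} are disjoint, each induces a connected subgraph, and every pair is joined by at least one edge of G. Contracting each set to a single vertex therefore yields K_{4} as a minor, and since treewidth is minor-monotone, tw(G) ≥ tw(K_{4}) = 3. Combining the bounds, tw(G) = 3.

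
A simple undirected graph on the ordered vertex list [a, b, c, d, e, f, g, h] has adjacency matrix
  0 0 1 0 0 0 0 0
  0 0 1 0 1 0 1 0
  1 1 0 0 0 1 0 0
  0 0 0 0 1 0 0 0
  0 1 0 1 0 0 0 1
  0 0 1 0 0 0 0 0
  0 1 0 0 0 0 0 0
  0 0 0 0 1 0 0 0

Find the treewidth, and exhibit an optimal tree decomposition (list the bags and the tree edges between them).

Every bag has size at most 2, so the width is 2 − 1 = 1 and tw(G) ≤ 1. Any graph with an edge has treewidth ≥ 1, and G has the edge c–b. Combining the bounds, tw(G) = 1.

Treewidth 1.
One such decomposition:
Bags: B1 = {b, c}  B2 = {c, f}  B3 = {b, e}  B4 = {d, e}  B5 = {e, h}  B6 = {a, c}  B7 = {b, g}
Tree: B1–B2, B1–B3, B3–B4, B3–B5, B1–B6, B1–B7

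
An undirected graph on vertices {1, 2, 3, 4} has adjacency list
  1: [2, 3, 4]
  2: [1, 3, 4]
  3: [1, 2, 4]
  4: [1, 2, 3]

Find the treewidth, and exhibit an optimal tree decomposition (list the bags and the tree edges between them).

Treewidth 3.
One such decomposition:
Bags: B1 = {1, 2, 3, 4}
Tree: (single bag)

With just one bag of size 4, the width is 4 − 1 = 3, so tw(G) ≤ 3. For the lower bound, the 4 vertices {1, 2, 3, 4} are pairwise adjacent, and any tree decomposition puts a clique entirely inside one bag — forcing width ≥ 3. Combining the bounds, tw(G) = 3.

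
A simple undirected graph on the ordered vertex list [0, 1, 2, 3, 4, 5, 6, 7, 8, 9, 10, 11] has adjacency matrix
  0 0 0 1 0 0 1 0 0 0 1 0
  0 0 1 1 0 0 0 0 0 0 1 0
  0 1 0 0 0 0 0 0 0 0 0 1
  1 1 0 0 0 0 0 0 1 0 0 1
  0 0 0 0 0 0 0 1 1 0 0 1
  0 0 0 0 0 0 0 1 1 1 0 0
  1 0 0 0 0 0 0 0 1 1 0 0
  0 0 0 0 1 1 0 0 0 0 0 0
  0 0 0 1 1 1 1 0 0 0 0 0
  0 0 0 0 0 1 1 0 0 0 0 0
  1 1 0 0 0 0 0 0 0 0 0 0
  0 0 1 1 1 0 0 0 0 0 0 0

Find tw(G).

3

A width-3 tree decomposition is:
Bags: B1 = {5, 6, 7, 9}  B2 = {5, 6, 7, 8}  B3 = {4, 6, 7, 8}  B4 = {0, 4, 6, 8}  B5 = {0, 3, 4, 8}  B6 = {0, 3, 4, 11}  B7 = {0, 3, 10, 11}  B8 = {1, 3, 10, 11}  B9 = {1, 2, 10, 11}
Tree: B1–B2, B2–B3, B3–B4, B4–B5, B5–B6, B6–B7, B7–B8, B8–B9
The largest bag has 4 vertices, giving width 3; this decomposition certifies tw(G) ≤ 3. For the lower bound: the 4 vertex sets {5,7,9}, {6}, {8}, {0,3,4,11} are disjoint, each induces a connected subgraph, and every pair is joined by at least one edge of G. Contracting each set to a single vertex therefore yields K_{4} as a minor, and since treewidth is minor-monotone, tw(G) ≥ tw(K_{4}) = 3. Therefore the treewidth is 3.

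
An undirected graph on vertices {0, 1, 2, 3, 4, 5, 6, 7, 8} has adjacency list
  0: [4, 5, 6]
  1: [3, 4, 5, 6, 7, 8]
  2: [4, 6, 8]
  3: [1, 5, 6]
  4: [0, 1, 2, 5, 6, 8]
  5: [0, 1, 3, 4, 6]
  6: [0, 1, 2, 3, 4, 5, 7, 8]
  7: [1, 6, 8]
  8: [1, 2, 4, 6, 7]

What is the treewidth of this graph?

A width-3 tree decomposition is:
Bags: B1 = {1, 4, 6, 8}  B2 = {1, 4, 5, 6}  B3 = {1, 6, 7, 8}  B4 = {2, 4, 6, 8}  B5 = {1, 3, 5, 6}  B6 = {0, 4, 5, 6}
Tree: B1–B2, B1–B3, B1–B4, B2–B5, B2–B6
The largest bag has 4 vertices, giving width 3; this decomposition certifies tw(G) ≤ 3. For the lower bound, the 4 vertices {0, 4, 5, 6} are pairwise adjacent, and any tree decomposition puts a clique entirely inside one bag — forcing width ≥ 3. Therefore the treewidth is 3.

3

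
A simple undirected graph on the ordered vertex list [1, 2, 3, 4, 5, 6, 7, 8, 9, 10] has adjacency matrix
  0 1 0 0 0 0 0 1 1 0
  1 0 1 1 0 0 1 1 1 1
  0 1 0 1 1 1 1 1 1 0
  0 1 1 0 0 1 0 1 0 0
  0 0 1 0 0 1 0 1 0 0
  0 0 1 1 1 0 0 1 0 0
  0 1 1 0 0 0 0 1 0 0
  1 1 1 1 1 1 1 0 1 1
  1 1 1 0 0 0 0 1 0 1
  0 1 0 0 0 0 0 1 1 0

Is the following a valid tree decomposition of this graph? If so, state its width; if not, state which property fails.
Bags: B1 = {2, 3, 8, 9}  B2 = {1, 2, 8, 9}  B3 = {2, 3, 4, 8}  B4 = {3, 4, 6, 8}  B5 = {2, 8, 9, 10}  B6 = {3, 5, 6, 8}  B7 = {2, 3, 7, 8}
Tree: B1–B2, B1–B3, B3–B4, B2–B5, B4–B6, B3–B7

Checking the three conditions: (i) the bags cover all of {1, 2, 3, 4, 5, 6, 7, 8, 9, 10}; (ii) for each edge, some bag contains both endpoints; (iii) the bags containing any fixed vertex form a subtree. All hold, so the decomposition is valid with width 4 − 1 = 3.

Yes; width 3.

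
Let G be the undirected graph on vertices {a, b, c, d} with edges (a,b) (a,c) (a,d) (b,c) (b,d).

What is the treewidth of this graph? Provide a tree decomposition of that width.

Every bag has size at most 3, so the width is 3 − 1 = 2 and tw(G) ≤ 2. On the other hand G contains the 3-clique {a, b, d}. A clique must lie in a single bag of any decomposition, so no decomposition can have width below 2. The upper and lower bounds meet at 2, so that is the treewidth.

Treewidth 2.
One optimal decomposition is:
Bags: B1 = {a, b, d}  B2 = {a, b, c}
Tree: B1–B2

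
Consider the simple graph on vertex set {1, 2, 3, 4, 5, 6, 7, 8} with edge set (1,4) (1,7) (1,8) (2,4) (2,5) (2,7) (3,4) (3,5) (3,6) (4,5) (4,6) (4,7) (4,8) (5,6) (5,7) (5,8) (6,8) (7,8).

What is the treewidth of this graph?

A width-3 tree decomposition is:
Bags: B1 = {4, 5, 7, 8}  B2 = {4, 5, 6, 8}  B3 = {2, 4, 5, 7}  B4 = {3, 4, 5, 6}  B5 = {1, 4, 7, 8}
Tree: B1–B2, B1–B3, B2–B4, B1–B5
Each bag holds 4 vertices, so the decomposition has width 3, which upper-bounds the treewidth. On the other hand G contains the 4-clique {1, 4, 7, 8}. A clique must lie in a single bag of any decomposition, so no decomposition can have width below 3. Combining the bounds, tw(G) = 3.

3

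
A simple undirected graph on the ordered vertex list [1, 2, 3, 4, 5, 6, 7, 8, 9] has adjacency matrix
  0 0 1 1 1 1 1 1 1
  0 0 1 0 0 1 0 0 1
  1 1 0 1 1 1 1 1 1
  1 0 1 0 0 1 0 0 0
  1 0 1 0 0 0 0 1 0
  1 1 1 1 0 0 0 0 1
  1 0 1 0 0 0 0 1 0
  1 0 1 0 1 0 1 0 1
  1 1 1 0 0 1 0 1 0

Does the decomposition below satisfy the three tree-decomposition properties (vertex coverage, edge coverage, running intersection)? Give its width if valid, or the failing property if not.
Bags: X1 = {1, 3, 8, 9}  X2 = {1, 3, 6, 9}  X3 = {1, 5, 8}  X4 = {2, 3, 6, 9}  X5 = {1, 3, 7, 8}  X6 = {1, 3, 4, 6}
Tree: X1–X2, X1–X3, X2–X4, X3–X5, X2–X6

No — edge (3,5) lies in no bag.

A tree decomposition must satisfy three properties: every vertex lies in some bag; for every edge, both endpoints lie together in some bag; and for every vertex, the bags containing it form a connected subtree. Here edge (3,5) lies in no bag, so the decomposition is invalid.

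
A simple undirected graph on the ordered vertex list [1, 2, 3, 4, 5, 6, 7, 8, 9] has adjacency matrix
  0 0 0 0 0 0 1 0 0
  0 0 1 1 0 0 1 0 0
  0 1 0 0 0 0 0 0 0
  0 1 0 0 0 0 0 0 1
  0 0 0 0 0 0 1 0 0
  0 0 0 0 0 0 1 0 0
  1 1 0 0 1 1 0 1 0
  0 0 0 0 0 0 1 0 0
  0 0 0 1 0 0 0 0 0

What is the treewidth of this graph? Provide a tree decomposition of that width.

The largest bag has 2 vertices, giving width 1; this decomposition certifies tw(G) ≤ 1. Since G has at least one edge (e.g. 5–7), it is not an edgeless graph, so tw(G) ≥ 1. Therefore the treewidth is 1.

Treewidth 1.
One such decomposition:
Bags: B1 = {5, 7}  B2 = {2, 7}  B3 = {2, 4}  B4 = {4, 9}  B5 = {6, 7}  B6 = {7, 8}  B7 = {1, 7}  B8 = {2, 3}
Tree: B1–B2, B2–B3, B3–B4, B1–B5, B5–B6, B1–B7, B2–B8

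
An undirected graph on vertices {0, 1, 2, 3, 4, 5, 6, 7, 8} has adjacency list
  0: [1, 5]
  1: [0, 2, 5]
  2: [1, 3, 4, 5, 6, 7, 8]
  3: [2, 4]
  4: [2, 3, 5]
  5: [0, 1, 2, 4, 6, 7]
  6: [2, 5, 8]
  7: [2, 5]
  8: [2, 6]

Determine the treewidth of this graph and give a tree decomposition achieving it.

Every bag has size at most 3, so the width is 3 − 1 = 2 and tw(G) ≤ 2. Conversely, {0, 1, 5} is a clique of size 3, and the vertices of any clique must share a bag in every tree decomposition; so some bag has ≥ 3 vertices and tw(G) ≥ 2. The upper and lower bounds meet at 2, so that is the treewidth.

Treewidth 2.
One such decomposition:
Bags: B1 = {2, 4, 5}  B2 = {2, 3, 4}  B3 = {2, 5, 7}  B4 = {1, 2, 5}  B5 = {2, 5, 6}  B6 = {2, 6, 8}  B7 = {0, 1, 5}
Tree: B1–B2, B1–B3, B3–B4, B1–B5, B5–B6, B4–B7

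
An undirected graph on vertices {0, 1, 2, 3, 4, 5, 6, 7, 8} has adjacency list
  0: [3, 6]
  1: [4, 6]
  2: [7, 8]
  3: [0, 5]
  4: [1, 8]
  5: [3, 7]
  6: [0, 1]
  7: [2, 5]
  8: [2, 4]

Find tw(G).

A width-2 tree decomposition is:
Bags: B1 = {0, 1, 6}  B2 = {0, 1, 3}  B3 = {1, 3, 5}  B4 = {1, 5, 7}  B5 = {1, 2, 7}  B6 = {1, 2, 8}  B7 = {1, 4, 8}
Tree: B1–B2, B2–B3, B3–B4, B4–B5, B5–B6, B6–B7
The largest bag has 3 vertices, giving width 2; this decomposition certifies tw(G) ≤ 2. The edges 1–6–0–3–5–7–2–8–4–1 form a cycle, so G is not a tree and its treewidth is at least 2. Hence tw(G) = 2 exactly.

2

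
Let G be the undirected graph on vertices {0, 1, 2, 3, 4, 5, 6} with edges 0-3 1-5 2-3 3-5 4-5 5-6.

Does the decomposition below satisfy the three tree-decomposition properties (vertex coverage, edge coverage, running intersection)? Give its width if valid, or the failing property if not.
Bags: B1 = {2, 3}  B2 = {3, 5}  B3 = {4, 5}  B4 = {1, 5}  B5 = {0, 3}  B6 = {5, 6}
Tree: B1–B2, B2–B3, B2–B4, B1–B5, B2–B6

Every vertex of G appears in some bag (union = {0, 1, 2, 3, 4, 5, 6}); every edge is covered by a bag; and for each vertex v the set of bags containing v is connected in the bag tree. The decomposition is therefore valid. The largest bag has 2 vertices, so the width is 1.

Yes; width 1.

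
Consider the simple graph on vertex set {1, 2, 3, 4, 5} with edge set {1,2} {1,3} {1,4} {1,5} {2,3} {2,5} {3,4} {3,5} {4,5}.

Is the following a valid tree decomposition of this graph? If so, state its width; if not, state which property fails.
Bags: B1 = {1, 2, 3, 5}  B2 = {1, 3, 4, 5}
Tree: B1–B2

Checking the three conditions: (i) the bags cover all of {1, 2, 3, 4, 5}; (ii) for each edge, some bag contains both endpoints; (iii) the bags containing any fixed vertex form a subtree. All hold, so the decomposition is valid with width 4 − 1 = 3.

Yes; width 3.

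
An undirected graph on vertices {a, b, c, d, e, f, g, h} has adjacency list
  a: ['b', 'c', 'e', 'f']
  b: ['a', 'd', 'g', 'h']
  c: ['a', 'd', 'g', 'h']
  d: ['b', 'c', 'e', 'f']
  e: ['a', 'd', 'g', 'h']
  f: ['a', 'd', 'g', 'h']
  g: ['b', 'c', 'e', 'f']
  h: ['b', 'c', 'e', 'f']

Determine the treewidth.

4

A width-4 tree decomposition is:
Bags: B1 = {a, b, d, g, h}  B2 = {a, d, f, g, h}  B3 = {a, c, d, g, h}  B4 = {a, d, e, g, h}
Tree: B1–B2, B2–B3, B3–B4
Each bag holds 5 vertices, so the decomposition has width 4, which upper-bounds the treewidth. For the lower bound: the 5 vertex sets {b,d}, {f,h}, {c,g}, {a}, {e} are disjoint, each induces a connected subgraph, and every pair is joined by at least one edge of G. Contracting each set to a single vertex therefore yields K_{5} as a minor, and since treewidth is minor-monotone, tw(G) ≥ tw(K_{5}) = 4. Hence tw(G) = 4 exactly.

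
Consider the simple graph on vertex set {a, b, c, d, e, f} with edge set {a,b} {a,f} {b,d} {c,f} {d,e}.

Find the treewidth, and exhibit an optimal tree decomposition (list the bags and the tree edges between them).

The largest bag has 2 vertices, giving width 1; this decomposition certifies tw(G) ≤ 1. Any graph with an edge has treewidth ≥ 1, and G has the edge e–d. Therefore the treewidth is 1.

Treewidth 1.
One such decomposition:
Bags: B1 = {d, e}  B2 = {b, d}  B3 = {a, b}  B4 = {a, f}  B5 = {c, f}
Tree: B1–B2, B2–B3, B3–B4, B4–B5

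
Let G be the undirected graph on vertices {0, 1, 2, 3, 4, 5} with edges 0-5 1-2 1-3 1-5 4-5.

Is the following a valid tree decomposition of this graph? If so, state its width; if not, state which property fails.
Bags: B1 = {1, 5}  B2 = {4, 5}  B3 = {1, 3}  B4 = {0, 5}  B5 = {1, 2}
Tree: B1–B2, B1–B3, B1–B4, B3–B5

Every vertex of G appears in some bag (union = {0, 1, 2, 3, 4, 5}); every edge is covered by a bag; and for each vertex v the set of bags containing v is connected in the bag tree. The decomposition is therefore valid. The largest bag has 2 vertices, so the width is 1.

Yes; width 1.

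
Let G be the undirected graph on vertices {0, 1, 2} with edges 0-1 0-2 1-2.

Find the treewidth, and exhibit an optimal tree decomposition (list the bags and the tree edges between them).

Treewidth 2.
One such decomposition:
Bags: B1 = {0, 1, 2}
Tree: (single bag)

With just one bag of size 3, the width is 3 − 1 = 2, so tw(G) ≤ 2. Conversely, {0, 1, 2} is a clique of size 3, and the vertices of any clique must share a bag in every tree decomposition; so some bag has ≥ 3 vertices and tw(G) ≥ 2. The upper and lower bounds meet at 2, so that is the treewidth.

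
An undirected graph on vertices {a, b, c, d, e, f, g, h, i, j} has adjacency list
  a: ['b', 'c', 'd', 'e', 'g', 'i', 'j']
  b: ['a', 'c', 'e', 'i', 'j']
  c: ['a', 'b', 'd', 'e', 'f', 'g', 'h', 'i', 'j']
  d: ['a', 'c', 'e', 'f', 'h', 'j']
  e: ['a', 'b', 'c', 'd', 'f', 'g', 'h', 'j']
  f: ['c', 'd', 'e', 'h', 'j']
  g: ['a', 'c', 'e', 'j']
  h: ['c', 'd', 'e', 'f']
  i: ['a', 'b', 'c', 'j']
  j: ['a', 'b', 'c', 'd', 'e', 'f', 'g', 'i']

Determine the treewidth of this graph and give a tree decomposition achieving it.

Treewidth 4.
Bags: B1 = {a, c, d, e, j}  B2 = {a, b, c, e, j}  B3 = {a, c, e, g, j}  B4 = {c, d, e, f, j}  B5 = {c, d, e, f, h}  B6 = {a, b, c, i, j}
Tree: B1–B2, B2–B3, B1–B4, B4–B5, B2–B6

Every bag has size at most 5, so the width is 5 − 1 = 4 and tw(G) ≤ 4. On the other hand G contains the 5-clique {a, c, d, e, j}. A clique must lie in a single bag of any decomposition, so no decomposition can have width below 4. Therefore the treewidth is 4.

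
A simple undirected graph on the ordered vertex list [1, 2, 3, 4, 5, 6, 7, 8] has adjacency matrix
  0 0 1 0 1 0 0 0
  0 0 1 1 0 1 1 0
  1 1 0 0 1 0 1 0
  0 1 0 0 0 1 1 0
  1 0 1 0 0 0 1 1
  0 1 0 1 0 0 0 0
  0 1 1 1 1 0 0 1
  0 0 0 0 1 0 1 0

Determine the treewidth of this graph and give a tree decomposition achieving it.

Every bag has size at most 3, so the width is 3 − 1 = 2 and tw(G) ≤ 2. On the other hand G contains the 3-clique {1, 3, 5}. A clique must lie in a single bag of any decomposition, so no decomposition can have width below 2. Hence tw(G) = 2 exactly.

Treewidth 2.
One optimal decomposition is:
Bags: B1 = {2, 4, 6}  B2 = {2, 4, 7}  B3 = {2, 3, 7}  B4 = {3, 5, 7}  B5 = {1, 3, 5}  B6 = {5, 7, 8}
Tree: B1–B2, B2–B3, B3–B4, B4–B5, B4–B6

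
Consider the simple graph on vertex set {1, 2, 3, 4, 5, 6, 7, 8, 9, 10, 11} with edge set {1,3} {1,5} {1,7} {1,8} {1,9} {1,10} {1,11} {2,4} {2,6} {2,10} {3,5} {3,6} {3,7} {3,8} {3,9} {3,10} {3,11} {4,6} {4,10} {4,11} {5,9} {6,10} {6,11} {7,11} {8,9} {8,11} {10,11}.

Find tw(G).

3

A width-3 tree decomposition is:
Bags: B1 = {1, 3, 8, 11}  B2 = {1, 3, 10, 11}  B3 = {3, 6, 10, 11}  B4 = {4, 6, 10, 11}  B5 = {1, 3, 7, 11}  B6 = {2, 4, 6, 10}  B7 = {1, 3, 8, 9}  B8 = {1, 3, 5, 9}
Tree: B1–B2, B2–B3, B3–B4, B2–B5, B4–B6, B1–B7, B7–B8
Each bag holds 4 vertices, so the decomposition has width 3, which upper-bounds the treewidth. On the other hand G contains the 4-clique {2, 4, 6, 10}. A clique must lie in a single bag of any decomposition, so no decomposition can have width below 3. Combining the bounds, tw(G) = 3.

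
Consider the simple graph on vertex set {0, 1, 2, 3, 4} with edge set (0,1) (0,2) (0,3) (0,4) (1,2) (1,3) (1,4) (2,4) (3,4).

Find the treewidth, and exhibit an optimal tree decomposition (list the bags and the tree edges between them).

Every bag has size at most 4, so the width is 4 − 1 = 3 and tw(G) ≤ 3. For the lower bound, the 4 vertices {0, 1, 2, 4} are pairwise adjacent, and any tree decomposition puts a clique entirely inside one bag — forcing width ≥ 3. The upper and lower bounds meet at 3, so that is the treewidth.

Treewidth 3.
One optimal decomposition is:
Bags: B1 = {0, 1, 2, 4}  B2 = {0, 1, 3, 4}
Tree: B1–B2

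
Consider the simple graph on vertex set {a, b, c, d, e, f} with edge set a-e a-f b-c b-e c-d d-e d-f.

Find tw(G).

A width-2 tree decomposition is:
Bags: B1 = {a, d, f}  B2 = {a, d, e}  B3 = {c, d, e}  B4 = {b, c, e}
Tree: B1–B2, B2–B3, B3–B4
Each bag holds 3 vertices, so the decomposition has width 2, which upper-bounds the treewidth. The edges f–a–e–d–f form a cycle, so G is not a tree and its treewidth is at least 2. Combining the bounds, tw(G) = 2.

2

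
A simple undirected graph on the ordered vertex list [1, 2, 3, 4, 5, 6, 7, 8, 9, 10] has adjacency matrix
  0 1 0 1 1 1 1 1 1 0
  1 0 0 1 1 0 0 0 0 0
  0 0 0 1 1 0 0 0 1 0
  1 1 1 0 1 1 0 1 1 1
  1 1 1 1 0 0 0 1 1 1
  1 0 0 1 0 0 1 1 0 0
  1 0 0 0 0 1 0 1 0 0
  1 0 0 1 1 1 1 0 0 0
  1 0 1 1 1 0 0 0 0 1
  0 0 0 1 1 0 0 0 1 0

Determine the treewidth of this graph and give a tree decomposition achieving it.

Treewidth 3.
One optimal decomposition is:
Bags: B1 = {1, 4, 5, 9}  B2 = {1, 4, 5, 8}  B3 = {3, 4, 5, 9}  B4 = {1, 4, 6, 8}  B5 = {1, 2, 4, 5}  B6 = {4, 5, 9, 10}  B7 = {1, 6, 7, 8}
Tree: B1–B2, B1–B3, B2–B4, B2–B5, B1–B6, B4–B7

Each bag holds 4 vertices, so the decomposition has width 3, which upper-bounds the treewidth. Conversely, {1, 4, 5, 8} is a clique of size 4, and the vertices of any clique must share a bag in every tree decomposition; so some bag has ≥ 4 vertices and tw(G) ≥ 3. Combining the bounds, tw(G) = 3.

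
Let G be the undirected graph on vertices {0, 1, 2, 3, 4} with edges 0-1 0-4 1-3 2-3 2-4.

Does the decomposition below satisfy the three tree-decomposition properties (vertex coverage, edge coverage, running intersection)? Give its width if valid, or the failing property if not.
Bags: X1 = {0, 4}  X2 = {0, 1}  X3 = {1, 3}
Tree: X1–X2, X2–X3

A tree decomposition must satisfy three properties: every vertex lies in some bag; for every edge, both endpoints lie together in some bag; and for every vertex, the bags containing it form a connected subtree. Here vertex 2 appears in no bag, so the decomposition is invalid.

No — vertex 2 appears in no bag.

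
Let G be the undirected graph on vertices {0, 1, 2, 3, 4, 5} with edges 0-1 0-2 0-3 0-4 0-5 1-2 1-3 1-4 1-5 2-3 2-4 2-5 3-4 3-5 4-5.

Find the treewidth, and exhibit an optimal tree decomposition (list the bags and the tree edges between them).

Treewidth 5.
One such decomposition:
Bags: B1 = {0, 1, 2, 3, 4, 5}
Tree: (single bag)

A single bag containing all 6 vertices is trivially a valid decomposition of width 5. Conversely, {0, 1, 2, 3, 4, 5} is a clique of size 6, and the vertices of any clique must share a bag in every tree decomposition; so some bag has ≥ 6 vertices and tw(G) ≥ 5. Combining the bounds, tw(G) = 5.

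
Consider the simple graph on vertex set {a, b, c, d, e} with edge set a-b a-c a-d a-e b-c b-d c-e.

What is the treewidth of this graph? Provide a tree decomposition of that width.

The largest bag has 3 vertices, giving width 2; this decomposition certifies tw(G) ≤ 2. Conversely, {a, b, d} is a clique of size 3, and the vertices of any clique must share a bag in every tree decomposition; so some bag has ≥ 3 vertices and tw(G) ≥ 2. Hence tw(G) = 2 exactly.

Treewidth 2.
One optimal decomposition is:
Bags: B1 = {a, b, d}  B2 = {a, b, c}  B3 = {a, c, e}
Tree: B1–B2, B2–B3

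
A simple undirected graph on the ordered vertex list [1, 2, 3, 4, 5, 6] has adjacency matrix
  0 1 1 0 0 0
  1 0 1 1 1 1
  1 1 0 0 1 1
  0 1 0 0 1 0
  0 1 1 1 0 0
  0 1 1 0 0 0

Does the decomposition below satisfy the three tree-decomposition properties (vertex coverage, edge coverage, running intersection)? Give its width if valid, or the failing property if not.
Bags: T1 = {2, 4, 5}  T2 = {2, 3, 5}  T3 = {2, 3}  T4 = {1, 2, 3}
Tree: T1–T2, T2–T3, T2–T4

A tree decomposition must satisfy three properties: every vertex lies in some bag; for every edge, both endpoints lie together in some bag; and for every vertex, the bags containing it form a connected subtree. Here vertex 6 appears in no bag, so the decomposition is invalid.

No — vertex 6 appears in no bag.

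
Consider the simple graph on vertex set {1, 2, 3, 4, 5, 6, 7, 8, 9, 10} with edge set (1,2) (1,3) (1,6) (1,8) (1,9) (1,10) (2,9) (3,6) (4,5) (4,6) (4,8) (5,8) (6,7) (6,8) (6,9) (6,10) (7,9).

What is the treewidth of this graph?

2

A width-2 tree decomposition is:
Bags: B1 = {1, 6, 8}  B2 = {1, 6, 10}  B3 = {4, 6, 8}  B4 = {1, 6, 9}  B5 = {1, 3, 6}  B6 = {1, 2, 9}  B7 = {4, 5, 8}  B8 = {6, 7, 9}
Tree: B1–B2, B1–B3, B2–B4, B4–B5, B4–B6, B3–B7, B4–B8
Every bag has size at most 3, so the width is 3 − 1 = 2 and tw(G) ≤ 2. Conversely, {1, 2, 9} is a clique of size 3, and the vertices of any clique must share a bag in every tree decomposition; so some bag has ≥ 3 vertices and tw(G) ≥ 2. Therefore the treewidth is 2.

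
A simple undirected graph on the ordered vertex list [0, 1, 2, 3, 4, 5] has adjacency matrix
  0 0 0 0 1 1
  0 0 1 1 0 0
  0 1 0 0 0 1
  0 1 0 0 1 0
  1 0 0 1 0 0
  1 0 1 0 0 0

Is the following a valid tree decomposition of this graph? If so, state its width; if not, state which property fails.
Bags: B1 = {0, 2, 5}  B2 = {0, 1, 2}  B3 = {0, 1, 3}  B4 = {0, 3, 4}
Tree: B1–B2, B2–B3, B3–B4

Vertex coverage: the bags together contain {0, 1, 2, 3, 4, 5}, the full vertex set. Edge coverage: each edge of G has both endpoints in at least one bag. Running intersection: for every vertex, the bags containing it form a connected subtree. All three properties hold, so this is a valid tree decomposition of width max|bag| − 1 = 2, and hence tw(G) ≤ 2.

Yes; width 2.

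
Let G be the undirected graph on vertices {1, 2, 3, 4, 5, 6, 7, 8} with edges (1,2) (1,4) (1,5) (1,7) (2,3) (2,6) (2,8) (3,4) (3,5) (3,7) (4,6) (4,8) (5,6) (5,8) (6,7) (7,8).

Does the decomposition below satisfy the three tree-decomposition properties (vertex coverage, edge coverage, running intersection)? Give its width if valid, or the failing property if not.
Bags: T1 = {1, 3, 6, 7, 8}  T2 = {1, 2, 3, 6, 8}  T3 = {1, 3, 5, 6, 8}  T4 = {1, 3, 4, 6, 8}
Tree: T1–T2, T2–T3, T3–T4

Yes; width 4.

Checking the three conditions: (i) the bags cover all of {1, 2, 3, 4, 5, 6, 7, 8}; (ii) for each edge, some bag contains both endpoints; (iii) the bags containing any fixed vertex form a subtree. All hold, so the decomposition is valid with width 5 − 1 = 4.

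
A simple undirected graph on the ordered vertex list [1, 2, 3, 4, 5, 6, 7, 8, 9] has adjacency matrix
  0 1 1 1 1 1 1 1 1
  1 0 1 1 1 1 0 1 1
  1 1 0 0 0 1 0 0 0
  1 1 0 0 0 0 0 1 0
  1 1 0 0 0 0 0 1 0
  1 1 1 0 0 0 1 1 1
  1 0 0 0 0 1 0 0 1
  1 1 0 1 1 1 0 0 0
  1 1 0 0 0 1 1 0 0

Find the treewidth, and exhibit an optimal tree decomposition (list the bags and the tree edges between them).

Treewidth 3.
One such decomposition:
Bags: B1 = {1, 2, 6, 8}  B2 = {1, 2, 3, 6}  B3 = {1, 2, 6, 9}  B4 = {1, 6, 7, 9}  B5 = {1, 2, 4, 8}  B6 = {1, 2, 5, 8}
Tree: B1–B2, B1–B3, B3–B4, B1–B5, B5–B6

Each bag holds 4 vertices, so the decomposition has width 3, which upper-bounds the treewidth. Conversely, {1, 2, 4, 8} is a clique of size 4, and the vertices of any clique must share a bag in every tree decomposition; so some bag has ≥ 4 vertices and tw(G) ≥ 3. Hence tw(G) = 3 exactly.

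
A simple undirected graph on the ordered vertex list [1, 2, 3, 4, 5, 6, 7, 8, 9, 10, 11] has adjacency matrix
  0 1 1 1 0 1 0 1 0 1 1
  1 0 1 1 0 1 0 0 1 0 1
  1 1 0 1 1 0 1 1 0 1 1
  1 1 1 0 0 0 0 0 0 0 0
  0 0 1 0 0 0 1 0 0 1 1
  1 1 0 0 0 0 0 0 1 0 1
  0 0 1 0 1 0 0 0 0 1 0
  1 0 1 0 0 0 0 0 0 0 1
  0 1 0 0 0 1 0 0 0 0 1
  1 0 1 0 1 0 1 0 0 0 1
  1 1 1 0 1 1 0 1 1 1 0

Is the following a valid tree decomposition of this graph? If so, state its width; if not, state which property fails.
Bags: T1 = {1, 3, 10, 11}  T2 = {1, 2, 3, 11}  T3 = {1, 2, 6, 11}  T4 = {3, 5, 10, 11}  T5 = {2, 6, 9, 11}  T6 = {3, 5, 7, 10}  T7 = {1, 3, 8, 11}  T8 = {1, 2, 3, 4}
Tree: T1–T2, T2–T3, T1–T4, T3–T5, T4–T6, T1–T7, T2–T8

Yes; width 3.

Checking the three conditions: (i) the bags cover all of {1, 2, 3, 4, 5, 6, 7, 8, 9, 10, 11}; (ii) for each edge, some bag contains both endpoints; (iii) the bags containing any fixed vertex form a subtree. All hold, so the decomposition is valid with width 4 − 1 = 3.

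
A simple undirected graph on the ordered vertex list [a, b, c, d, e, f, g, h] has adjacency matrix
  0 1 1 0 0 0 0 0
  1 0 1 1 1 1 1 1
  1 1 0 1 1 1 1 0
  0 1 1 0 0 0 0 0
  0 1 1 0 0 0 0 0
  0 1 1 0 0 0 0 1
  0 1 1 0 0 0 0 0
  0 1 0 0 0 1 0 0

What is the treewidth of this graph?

A width-2 tree decomposition is:
Bags: B1 = {b, c, f}  B2 = {b, f, h}  B3 = {b, c, g}  B4 = {b, c, e}  B5 = {b, c, d}  B6 = {a, b, c}
Tree: B1–B2, B1–B3, B1–B4, B1–B5, B5–B6
The largest bag has 3 vertices, giving width 2; this decomposition certifies tw(G) ≤ 2. For the lower bound, the 3 vertices {b, f, h} are pairwise adjacent, and any tree decomposition puts a clique entirely inside one bag — forcing width ≥ 2. The upper and lower bounds meet at 2, so that is the treewidth.

2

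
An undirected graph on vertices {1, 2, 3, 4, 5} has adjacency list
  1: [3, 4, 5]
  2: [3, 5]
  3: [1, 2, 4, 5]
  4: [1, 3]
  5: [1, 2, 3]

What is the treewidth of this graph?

2

A width-2 tree decomposition is:
Bags: B1 = {1, 3, 5}  B2 = {2, 3, 5}  B3 = {1, 3, 4}
Tree: B1–B2, B1–B3
The largest bag has 3 vertices, giving width 2; this decomposition certifies tw(G) ≤ 2. On the other hand G contains the 3-clique {1, 3, 4}. A clique must lie in a single bag of any decomposition, so no decomposition can have width below 2. Therefore the treewidth is 2.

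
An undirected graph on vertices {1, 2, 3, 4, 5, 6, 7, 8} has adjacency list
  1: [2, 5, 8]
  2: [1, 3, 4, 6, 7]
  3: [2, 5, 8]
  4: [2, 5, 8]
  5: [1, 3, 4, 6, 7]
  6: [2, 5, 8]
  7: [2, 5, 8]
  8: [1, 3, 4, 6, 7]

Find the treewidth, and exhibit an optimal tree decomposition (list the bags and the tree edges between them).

Treewidth 3.
Bags: B1 = {2, 5, 6, 8}  B2 = {1, 2, 5, 8}  B3 = {2, 5, 7, 8}  B4 = {2, 4, 5, 8}  B5 = {2, 3, 5, 8}
Tree: B1–B2, B2–B3, B3–B4, B4–B5

Each bag holds 4 vertices, so the decomposition has width 3, which upper-bounds the treewidth. For the lower bound: the 4 vertex sets {6,8}, {1,2}, {5}, {7} are disjoint, each induces a connected subgraph, and every pair is joined by at least one edge of G. Contracting each set to a single vertex therefore yields K_{4} as a minor, and since treewidth is minor-monotone, tw(G) ≥ tw(K_{4}) = 3. Therefore the treewidth is 3.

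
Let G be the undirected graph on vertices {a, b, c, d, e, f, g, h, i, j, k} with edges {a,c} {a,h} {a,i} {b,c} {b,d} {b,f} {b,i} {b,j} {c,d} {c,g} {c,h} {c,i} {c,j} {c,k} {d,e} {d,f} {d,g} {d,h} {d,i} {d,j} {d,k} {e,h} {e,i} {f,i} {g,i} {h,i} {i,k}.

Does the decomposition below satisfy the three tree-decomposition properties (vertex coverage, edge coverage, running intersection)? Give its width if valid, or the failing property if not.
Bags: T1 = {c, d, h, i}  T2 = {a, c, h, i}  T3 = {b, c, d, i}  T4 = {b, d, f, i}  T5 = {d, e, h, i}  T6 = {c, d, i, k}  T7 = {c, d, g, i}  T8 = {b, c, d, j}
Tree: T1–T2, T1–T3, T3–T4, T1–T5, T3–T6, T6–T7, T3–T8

Vertex coverage: the bags together contain {a, b, c, d, e, f, g, h, i, j, k}, the full vertex set. Edge coverage: each edge of G has both endpoints in at least one bag. Running intersection: for every vertex, the bags containing it form a connected subtree. All three properties hold, so this is a valid tree decomposition of width max|bag| − 1 = 3, and hence tw(G) ≤ 3.

Yes; width 3.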